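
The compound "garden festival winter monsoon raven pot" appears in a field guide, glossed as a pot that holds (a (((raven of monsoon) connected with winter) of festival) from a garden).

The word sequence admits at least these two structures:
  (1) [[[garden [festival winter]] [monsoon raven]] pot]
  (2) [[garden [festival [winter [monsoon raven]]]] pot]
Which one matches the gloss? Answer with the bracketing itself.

[[garden [festival [winter [monsoon raven]]]] pot]

The paraphrase's head is the "pot" part ("pot"); its modifier is "garden festival winter monsoon raven".
That top-level split, carried through the inner groups, gives [[garden [festival [winter [monsoon raven]]]] pot].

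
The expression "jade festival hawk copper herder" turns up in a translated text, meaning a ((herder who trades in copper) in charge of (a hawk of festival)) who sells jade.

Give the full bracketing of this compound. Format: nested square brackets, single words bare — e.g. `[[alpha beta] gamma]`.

Overall it is a kind of herder (specifically "festival hawk copper herder"); the modifier is "jade".
Inside "festival hawk copper herder": head "herder" (specifically "copper herder"), modifier "festival hawk".
Inside "festival hawk": head "hawk", modifier "festival".
Inside "copper herder": head "herder", modifier "copper".
So the structure is [jade [[festival hawk] [copper herder]]].

[jade [[festival hawk] [copper herder]]]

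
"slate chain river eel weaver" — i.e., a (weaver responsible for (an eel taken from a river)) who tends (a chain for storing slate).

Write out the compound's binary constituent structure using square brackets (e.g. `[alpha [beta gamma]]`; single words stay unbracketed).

The outermost head in the paraphrase is "weaver" (specifically "river eel weaver"), modified by "slate chain".
"slate chain" → head "chain", modifier "slate".
"river eel weaver" → head "weaver", modifier "river eel".
"river eel" → head "eel", modifier "river".
Putting it together: [[slate chain] [[river eel] weaver]].

[[slate chain] [[river eel] weaver]]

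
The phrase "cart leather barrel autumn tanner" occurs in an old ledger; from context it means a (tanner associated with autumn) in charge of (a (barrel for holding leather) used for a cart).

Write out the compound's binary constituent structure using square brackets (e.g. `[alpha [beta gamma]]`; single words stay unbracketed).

[[cart [leather barrel]] [autumn tanner]]

At the top level: head "tanner" (specifically "autumn tanner"); modifier "cart leather barrel".
Inside "cart leather barrel": head "barrel" (specifically "leather barrel"), modifier "cart".
Inside "leather barrel": head "barrel", modifier "leather".
Inside "autumn tanner": head "tanner", modifier "autumn".
Assembled: [[cart [leather barrel]] [autumn tanner]].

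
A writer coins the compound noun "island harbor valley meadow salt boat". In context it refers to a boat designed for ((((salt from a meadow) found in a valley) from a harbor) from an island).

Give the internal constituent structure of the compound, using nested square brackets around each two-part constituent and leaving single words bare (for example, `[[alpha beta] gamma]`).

At the top level: head "boat"; modifier "island harbor valley meadow salt".
Within "island harbor valley meadow salt", the head is "salt" (specifically "harbor valley meadow salt") and the modifier is "island".
Within "harbor valley meadow salt", the head is "salt" (specifically "valley meadow salt") and the modifier is "harbor".
Within "valley meadow salt", the head is "salt" (specifically "meadow salt") and the modifier is "valley".
Within "meadow salt", the head is "salt" and the modifier is "meadow".
So the structure is [[island [harbor [valley [meadow salt]]]] boat].

[[island [harbor [valley [meadow salt]]]] boat]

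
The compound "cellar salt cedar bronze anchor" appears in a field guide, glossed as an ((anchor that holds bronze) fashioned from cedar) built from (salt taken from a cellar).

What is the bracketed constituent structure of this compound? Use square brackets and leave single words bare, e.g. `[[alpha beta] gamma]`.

[[cellar salt] [cedar [bronze anchor]]]

At the top level: head "anchor" (specifically "cedar bronze anchor"); modifier "cellar salt".
"cellar salt" → head "salt", modifier "cellar".
"cedar bronze anchor" → head "anchor" (specifically "bronze anchor"), modifier "cedar".
"bronze anchor" → head "anchor", modifier "bronze".
Assembled: [[cellar salt] [cedar [bronze anchor]]].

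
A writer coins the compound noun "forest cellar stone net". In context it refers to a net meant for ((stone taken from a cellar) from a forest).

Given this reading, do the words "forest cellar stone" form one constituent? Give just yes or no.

The paraphrase groups the words so that "forest cellar stone" is one unit: it corresponds to a single parenthesized sub-phrase.
The full structure is [[forest [cellar stone]] net], in which [forest cellar stone] is a constituent.

yes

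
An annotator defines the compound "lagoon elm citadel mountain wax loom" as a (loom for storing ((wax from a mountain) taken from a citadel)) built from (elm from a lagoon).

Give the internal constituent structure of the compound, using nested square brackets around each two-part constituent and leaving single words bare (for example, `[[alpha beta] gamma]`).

At the top level: head "loom" (specifically "citadel mountain wax loom"); modifier "lagoon elm".
Within "lagoon elm", the head is "elm" and the modifier is "lagoon".
Within "citadel mountain wax loom", the head is "loom" and the modifier is "citadel mountain wax".
Within "citadel mountain wax", the head is "wax" (specifically "mountain wax") and the modifier is "citadel".
Within "mountain wax", the head is "wax" and the modifier is "mountain".
So the structure is [[lagoon elm] [[citadel [mountain wax]] loom]].

[[lagoon elm] [[citadel [mountain wax]] loom]]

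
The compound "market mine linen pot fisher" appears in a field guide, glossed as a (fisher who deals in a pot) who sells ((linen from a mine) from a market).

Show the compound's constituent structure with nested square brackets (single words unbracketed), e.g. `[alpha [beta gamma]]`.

Overall it is a kind of fisher (specifically "pot fisher"); the modifier is "market mine linen".
Inside "market mine linen": head "linen" (specifically "mine linen"), modifier "market".
Inside "mine linen": head "linen", modifier "mine".
Inside "pot fisher": head "fisher", modifier "pot".
Assembled: [[market [mine linen]] [pot fisher]].

[[market [mine linen]] [pot fisher]]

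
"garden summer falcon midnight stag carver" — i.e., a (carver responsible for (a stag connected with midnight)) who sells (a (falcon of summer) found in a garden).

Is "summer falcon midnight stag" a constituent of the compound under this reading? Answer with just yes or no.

no

The top-level split is [garden summer falcon] [midnight stag carver]; the full structure is [[garden [summer falcon]] [[midnight stag] carver]].
"summer falcon midnight stag" straddles a constituent boundary, so it is not a single unit.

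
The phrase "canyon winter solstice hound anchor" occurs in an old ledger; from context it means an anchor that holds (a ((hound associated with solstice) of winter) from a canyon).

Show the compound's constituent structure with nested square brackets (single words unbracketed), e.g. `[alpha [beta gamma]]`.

[[canyon [winter [solstice hound]]] anchor]

At the top level: head "anchor"; modifier "canyon winter solstice hound".
Inside "canyon winter solstice hound": head "hound" (specifically "winter solstice hound"), modifier "canyon".
Inside "winter solstice hound": head "hound" (specifically "solstice hound"), modifier "winter".
Inside "solstice hound": head "hound", modifier "solstice".
Putting it together: [[canyon [winter [solstice hound]]] anchor].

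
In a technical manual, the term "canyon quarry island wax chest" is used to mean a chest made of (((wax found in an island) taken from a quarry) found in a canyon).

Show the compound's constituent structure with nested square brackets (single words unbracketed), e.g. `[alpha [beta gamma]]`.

[[canyon [quarry [island wax]]] chest]

At the top level: head "chest"; modifier "canyon quarry island wax".
Within "canyon quarry island wax", the head is "wax" (specifically "quarry island wax") and the modifier is "canyon".
Within "quarry island wax", the head is "wax" (specifically "island wax") and the modifier is "quarry".
Within "island wax", the head is "wax" and the modifier is "island".
So the structure is [[canyon [quarry [island wax]]] chest].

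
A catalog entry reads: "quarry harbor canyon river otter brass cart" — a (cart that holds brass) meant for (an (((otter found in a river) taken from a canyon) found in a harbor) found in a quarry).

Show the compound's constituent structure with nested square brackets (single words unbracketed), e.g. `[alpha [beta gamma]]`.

The outermost head in the paraphrase is "cart" (specifically "brass cart"), modified by "quarry harbor canyon river otter".
Inside "quarry harbor canyon river otter": head "otter" (specifically "harbor canyon river otter"), modifier "quarry".
Inside "harbor canyon river otter": head "otter" (specifically "canyon river otter"), modifier "harbor".
Inside "canyon river otter": head "otter" (specifically "river otter"), modifier "canyon".
Inside "river otter": head "otter", modifier "river".
Inside "brass cart": head "cart", modifier "brass".
So the structure is [[quarry [harbor [canyon [river otter]]]] [brass cart]].

[[quarry [harbor [canyon [river otter]]]] [brass cart]]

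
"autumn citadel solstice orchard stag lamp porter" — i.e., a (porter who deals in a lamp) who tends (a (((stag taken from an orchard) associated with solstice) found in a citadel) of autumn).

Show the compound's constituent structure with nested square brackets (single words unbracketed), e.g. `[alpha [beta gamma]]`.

[[autumn [citadel [solstice [orchard stag]]]] [lamp porter]]

At the top level: head "porter" (specifically "lamp porter"); modifier "autumn citadel solstice orchard stag".
Inside "autumn citadel solstice orchard stag": head "stag" (specifically "citadel solstice orchard stag"), modifier "autumn".
Inside "citadel solstice orchard stag": head "stag" (specifically "solstice orchard stag"), modifier "citadel".
Inside "solstice orchard stag": head "stag" (specifically "orchard stag"), modifier "solstice".
Inside "orchard stag": head "stag", modifier "orchard".
Inside "lamp porter": head "porter", modifier "lamp".
Putting it together: [[autumn [citadel [solstice [orchard stag]]]] [lamp porter]].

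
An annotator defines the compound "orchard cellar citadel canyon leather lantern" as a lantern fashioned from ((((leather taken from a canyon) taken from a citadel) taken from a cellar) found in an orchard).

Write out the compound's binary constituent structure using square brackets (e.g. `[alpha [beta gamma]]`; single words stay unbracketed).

[[orchard [cellar [citadel [canyon leather]]]] lantern]

Whole compound: head "lantern", modifier "orchard cellar citadel canyon leather".
"orchard cellar citadel canyon leather" → head "leather" (specifically "cellar citadel canyon leather"), modifier "orchard".
"cellar citadel canyon leather" → head "leather" (specifically "citadel canyon leather"), modifier "cellar".
"citadel canyon leather" → head "leather" (specifically "canyon leather"), modifier "citadel".
"canyon leather" → head "leather", modifier "canyon".
Assembled: [[orchard [cellar [citadel [canyon leather]]]] lantern].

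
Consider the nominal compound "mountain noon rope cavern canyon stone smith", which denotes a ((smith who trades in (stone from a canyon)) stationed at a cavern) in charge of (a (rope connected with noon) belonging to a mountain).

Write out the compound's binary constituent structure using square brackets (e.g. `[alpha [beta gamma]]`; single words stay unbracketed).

[[mountain [noon rope]] [cavern [[canyon stone] smith]]]

At the top level: head "smith" (specifically "cavern canyon stone smith"); modifier "mountain noon rope".
Inside "mountain noon rope": head "rope" (specifically "noon rope"), modifier "mountain".
Inside "noon rope": head "rope", modifier "noon".
Inside "cavern canyon stone smith": head "smith" (specifically "canyon stone smith"), modifier "cavern".
Inside "canyon stone smith": head "smith", modifier "canyon stone".
Inside "canyon stone": head "stone", modifier "canyon".
So the structure is [[mountain [noon rope]] [cavern [[canyon stone] smith]]].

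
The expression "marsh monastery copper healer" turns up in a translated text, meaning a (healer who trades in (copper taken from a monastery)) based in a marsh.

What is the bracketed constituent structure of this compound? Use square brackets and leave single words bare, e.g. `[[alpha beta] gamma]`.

At the top level: head "healer" (specifically "monastery copper healer"); modifier "marsh".
Inside "monastery copper healer": head "healer", modifier "monastery copper".
Inside "monastery copper": head "copper", modifier "monastery".
So the structure is [marsh [[monastery copper] healer]].

[marsh [[monastery copper] healer]]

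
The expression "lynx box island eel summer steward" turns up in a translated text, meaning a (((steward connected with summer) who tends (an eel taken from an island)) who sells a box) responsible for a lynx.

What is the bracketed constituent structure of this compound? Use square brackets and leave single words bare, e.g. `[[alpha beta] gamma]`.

Overall it is a kind of steward (specifically "box island eel summer steward"); the modifier is "lynx".
"box island eel summer steward" → head "steward" (specifically "island eel summer steward"), modifier "box".
"island eel summer steward" → head "steward" (specifically "summer steward"), modifier "island eel".
"island eel" → head "eel", modifier "island".
"summer steward" → head "steward", modifier "summer".
So the structure is [lynx [box [[island eel] [summer steward]]]].

[lynx [box [[island eel] [summer steward]]]]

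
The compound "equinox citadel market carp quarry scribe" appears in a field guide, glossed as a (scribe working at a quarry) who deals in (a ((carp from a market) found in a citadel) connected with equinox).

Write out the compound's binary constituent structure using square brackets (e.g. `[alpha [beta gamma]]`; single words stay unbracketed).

[[equinox [citadel [market carp]]] [quarry scribe]]

Overall it is a kind of scribe (specifically "quarry scribe"); the modifier is "equinox citadel market carp".
Within "equinox citadel market carp", the head is "carp" (specifically "citadel market carp") and the modifier is "equinox".
Within "citadel market carp", the head is "carp" (specifically "market carp") and the modifier is "citadel".
Within "market carp", the head is "carp" and the modifier is "market".
Within "quarry scribe", the head is "scribe" and the modifier is "quarry".
Assembled: [[equinox [citadel [market carp]]] [quarry scribe]].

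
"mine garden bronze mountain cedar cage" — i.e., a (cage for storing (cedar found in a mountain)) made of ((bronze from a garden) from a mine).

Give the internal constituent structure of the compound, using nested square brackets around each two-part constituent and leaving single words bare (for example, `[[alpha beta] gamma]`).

[[mine [garden bronze]] [[mountain cedar] cage]]

At the top level: head "cage" (specifically "mountain cedar cage"); modifier "mine garden bronze".
Inside "mine garden bronze": head "bronze" (specifically "garden bronze"), modifier "mine".
Inside "garden bronze": head "bronze", modifier "garden".
Inside "mountain cedar cage": head "cage", modifier "mountain cedar".
Inside "mountain cedar": head "cedar", modifier "mountain".
Assembled: [[mine [garden bronze]] [[mountain cedar] cage]].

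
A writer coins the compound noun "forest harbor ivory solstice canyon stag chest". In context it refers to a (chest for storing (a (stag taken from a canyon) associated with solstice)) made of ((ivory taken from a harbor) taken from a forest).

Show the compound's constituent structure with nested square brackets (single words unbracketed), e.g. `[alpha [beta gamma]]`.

At the top level: head "chest" (specifically "solstice canyon stag chest"); modifier "forest harbor ivory".
Inside "forest harbor ivory": head "ivory" (specifically "harbor ivory"), modifier "forest".
Inside "harbor ivory": head "ivory", modifier "harbor".
Inside "solstice canyon stag chest": head "chest", modifier "solstice canyon stag".
Inside "solstice canyon stag": head "stag" (specifically "canyon stag"), modifier "solstice".
Inside "canyon stag": head "stag", modifier "canyon".
So the structure is [[forest [harbor ivory]] [[solstice [canyon stag]] chest]].

[[forest [harbor ivory]] [[solstice [canyon stag]] chest]]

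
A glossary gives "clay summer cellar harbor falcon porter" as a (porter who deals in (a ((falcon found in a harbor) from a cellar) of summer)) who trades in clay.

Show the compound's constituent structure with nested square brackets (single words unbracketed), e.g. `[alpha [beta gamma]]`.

Overall it is a kind of porter (specifically "summer cellar harbor falcon porter"); the modifier is "clay".
Within "summer cellar harbor falcon porter", the head is "porter" and the modifier is "summer cellar harbor falcon".
Within "summer cellar harbor falcon", the head is "falcon" (specifically "cellar harbor falcon") and the modifier is "summer".
Within "cellar harbor falcon", the head is "falcon" (specifically "harbor falcon") and the modifier is "cellar".
Within "harbor falcon", the head is "falcon" and the modifier is "harbor".
So the structure is [clay [[summer [cellar [harbor falcon]]] porter]].

[clay [[summer [cellar [harbor falcon]]] porter]]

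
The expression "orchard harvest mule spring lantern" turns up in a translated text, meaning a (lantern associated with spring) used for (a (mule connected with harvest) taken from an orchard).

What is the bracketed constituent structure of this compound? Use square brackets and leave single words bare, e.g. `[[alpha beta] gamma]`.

Overall it is a kind of lantern (specifically "spring lantern"); the modifier is "orchard harvest mule".
Within "orchard harvest mule", the head is "mule" (specifically "harvest mule") and the modifier is "orchard".
Within "harvest mule", the head is "mule" and the modifier is "harvest".
Within "spring lantern", the head is "lantern" and the modifier is "spring".
Putting it together: [[orchard [harvest mule]] [spring lantern]].

[[orchard [harvest mule]] [spring lantern]]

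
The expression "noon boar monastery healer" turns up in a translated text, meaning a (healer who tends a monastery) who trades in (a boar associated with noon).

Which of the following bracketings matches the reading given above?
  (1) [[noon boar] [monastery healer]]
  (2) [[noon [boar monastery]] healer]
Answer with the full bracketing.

[[noon boar] [monastery healer]]

The paraphrase's head is the "healer" part ("monastery healer"); its modifier is "noon boar".
That top-level split, carried through the inner groups, gives [[noon boar] [monastery healer]].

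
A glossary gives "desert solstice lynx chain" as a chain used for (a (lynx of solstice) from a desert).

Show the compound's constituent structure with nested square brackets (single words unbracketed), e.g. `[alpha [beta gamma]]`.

At the top level: head "chain"; modifier "desert solstice lynx".
Within "desert solstice lynx", the head is "lynx" (specifically "solstice lynx") and the modifier is "desert".
Within "solstice lynx", the head is "lynx" and the modifier is "solstice".
Assembled: [[desert [solstice lynx]] chain].

[[desert [solstice lynx]] chain]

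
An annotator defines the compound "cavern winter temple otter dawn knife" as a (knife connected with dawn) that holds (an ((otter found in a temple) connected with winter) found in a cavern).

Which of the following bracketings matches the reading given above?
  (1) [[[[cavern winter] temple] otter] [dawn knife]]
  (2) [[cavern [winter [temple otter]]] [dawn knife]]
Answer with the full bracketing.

[[cavern [winter [temple otter]]] [dawn knife]]

The paraphrase's head is the "knife" part ("dawn knife"); its modifier is "cavern winter temple otter".
That top-level split, carried through the inner groups, gives [[cavern [winter [temple otter]]] [dawn knife]].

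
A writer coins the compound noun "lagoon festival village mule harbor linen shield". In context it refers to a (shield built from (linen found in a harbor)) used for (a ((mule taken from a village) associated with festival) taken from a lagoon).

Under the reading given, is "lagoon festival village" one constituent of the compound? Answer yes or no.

no

The top-level split is [lagoon festival village mule] [harbor linen shield]; the full structure is [[lagoon [festival [village mule]]] [[harbor linen] shield]].
"lagoon festival village" straddles a constituent boundary, so it is not a single unit.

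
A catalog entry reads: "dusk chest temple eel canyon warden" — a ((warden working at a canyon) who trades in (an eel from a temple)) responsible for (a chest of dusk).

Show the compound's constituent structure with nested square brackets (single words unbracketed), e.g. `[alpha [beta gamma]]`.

[[dusk chest] [[temple eel] [canyon warden]]]

At the top level: head "warden" (specifically "temple eel canyon warden"); modifier "dusk chest".
"dusk chest" → head "chest", modifier "dusk".
"temple eel canyon warden" → head "warden" (specifically "canyon warden"), modifier "temple eel".
"temple eel" → head "eel", modifier "temple".
"canyon warden" → head "warden", modifier "canyon".
Putting it together: [[dusk chest] [[temple eel] [canyon warden]]].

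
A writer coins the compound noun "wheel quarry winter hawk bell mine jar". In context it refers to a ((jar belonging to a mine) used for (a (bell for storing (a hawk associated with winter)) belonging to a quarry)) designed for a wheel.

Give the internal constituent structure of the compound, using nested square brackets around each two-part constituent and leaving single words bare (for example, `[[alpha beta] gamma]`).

The outermost head in the paraphrase is "jar" (specifically "quarry winter hawk bell mine jar"), modified by "wheel".
Within "quarry winter hawk bell mine jar", the head is "jar" (specifically "mine jar") and the modifier is "quarry winter hawk bell".
Within "quarry winter hawk bell", the head is "bell" (specifically "winter hawk bell") and the modifier is "quarry".
Within "winter hawk bell", the head is "bell" and the modifier is "winter hawk".
Within "winter hawk", the head is "hawk" and the modifier is "winter".
Within "mine jar", the head is "jar" and the modifier is "mine".
So the structure is [wheel [[quarry [[winter hawk] bell]] [mine jar]]].

[wheel [[quarry [[winter hawk] bell]] [mine jar]]]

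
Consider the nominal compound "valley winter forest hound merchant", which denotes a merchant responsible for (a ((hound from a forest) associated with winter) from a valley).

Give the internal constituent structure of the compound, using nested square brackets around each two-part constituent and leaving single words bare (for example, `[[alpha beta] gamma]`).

Overall it is a kind of merchant; the modifier is "valley winter forest hound".
Inside "valley winter forest hound": head "hound" (specifically "winter forest hound"), modifier "valley".
Inside "winter forest hound": head "hound" (specifically "forest hound"), modifier "winter".
Inside "forest hound": head "hound", modifier "forest".
So the structure is [[valley [winter [forest hound]]] merchant].

[[valley [winter [forest hound]]] merchant]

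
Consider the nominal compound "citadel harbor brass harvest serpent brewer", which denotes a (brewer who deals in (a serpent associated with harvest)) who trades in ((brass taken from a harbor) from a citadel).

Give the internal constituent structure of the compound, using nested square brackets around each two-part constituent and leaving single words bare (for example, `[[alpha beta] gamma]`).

[[citadel [harbor brass]] [[harvest serpent] brewer]]

At the top level: head "brewer" (specifically "harvest serpent brewer"); modifier "citadel harbor brass".
Within "citadel harbor brass", the head is "brass" (specifically "harbor brass") and the modifier is "citadel".
Within "harbor brass", the head is "brass" and the modifier is "harbor".
Within "harvest serpent brewer", the head is "brewer" and the modifier is "harvest serpent".
Within "harvest serpent", the head is "serpent" and the modifier is "harvest".
Putting it together: [[citadel [harbor brass]] [[harvest serpent] brewer]].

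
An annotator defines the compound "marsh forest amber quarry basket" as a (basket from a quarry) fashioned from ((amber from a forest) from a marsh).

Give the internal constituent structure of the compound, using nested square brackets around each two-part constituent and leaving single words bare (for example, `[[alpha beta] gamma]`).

[[marsh [forest amber]] [quarry basket]]

Overall it is a kind of basket (specifically "quarry basket"); the modifier is "marsh forest amber".
Within "marsh forest amber", the head is "amber" (specifically "forest amber") and the modifier is "marsh".
Within "forest amber", the head is "amber" and the modifier is "forest".
Within "quarry basket", the head is "basket" and the modifier is "quarry".
So the structure is [[marsh [forest amber]] [quarry basket]].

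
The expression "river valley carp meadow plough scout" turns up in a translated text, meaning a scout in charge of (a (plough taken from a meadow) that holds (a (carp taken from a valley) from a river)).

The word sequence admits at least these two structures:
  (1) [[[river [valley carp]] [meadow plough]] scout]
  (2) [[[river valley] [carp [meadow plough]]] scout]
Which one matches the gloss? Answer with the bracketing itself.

The paraphrase's head is the "scout" part ("scout"); its modifier is "river valley carp meadow plough".
That top-level split, carried through the inner groups, gives [[[river [valley carp]] [meadow plough]] scout].

[[[river [valley carp]] [meadow plough]] scout]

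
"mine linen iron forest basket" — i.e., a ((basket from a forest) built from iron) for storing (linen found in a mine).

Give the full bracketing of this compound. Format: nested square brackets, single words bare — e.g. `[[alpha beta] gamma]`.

[[mine linen] [iron [forest basket]]]

Overall it is a kind of basket (specifically "iron forest basket"); the modifier is "mine linen".
"mine linen" → head "linen", modifier "mine".
"iron forest basket" → head "basket" (specifically "forest basket"), modifier "iron".
"forest basket" → head "basket", modifier "forest".
Putting it together: [[mine linen] [iron [forest basket]]].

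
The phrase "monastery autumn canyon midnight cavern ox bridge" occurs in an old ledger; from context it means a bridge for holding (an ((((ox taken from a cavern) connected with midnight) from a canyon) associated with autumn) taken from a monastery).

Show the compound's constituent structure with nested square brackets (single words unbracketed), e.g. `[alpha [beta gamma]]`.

Overall it is a kind of bridge; the modifier is "monastery autumn canyon midnight cavern ox".
"monastery autumn canyon midnight cavern ox" → head "ox" (specifically "autumn canyon midnight cavern ox"), modifier "monastery".
"autumn canyon midnight cavern ox" → head "ox" (specifically "canyon midnight cavern ox"), modifier "autumn".
"canyon midnight cavern ox" → head "ox" (specifically "midnight cavern ox"), modifier "canyon".
"midnight cavern ox" → head "ox" (specifically "cavern ox"), modifier "midnight".
"cavern ox" → head "ox", modifier "cavern".
Assembled: [[monastery [autumn [canyon [midnight [cavern ox]]]]] bridge].

[[monastery [autumn [canyon [midnight [cavern ox]]]]] bridge]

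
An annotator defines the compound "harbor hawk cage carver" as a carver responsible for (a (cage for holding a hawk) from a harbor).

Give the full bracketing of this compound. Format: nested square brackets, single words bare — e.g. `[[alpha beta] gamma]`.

[[harbor [hawk cage]] carver]

At the top level: head "carver"; modifier "harbor hawk cage".
"harbor hawk cage" → head "cage" (specifically "hawk cage"), modifier "harbor".
"hawk cage" → head "cage", modifier "hawk".
Putting it together: [[harbor [hawk cage]] carver].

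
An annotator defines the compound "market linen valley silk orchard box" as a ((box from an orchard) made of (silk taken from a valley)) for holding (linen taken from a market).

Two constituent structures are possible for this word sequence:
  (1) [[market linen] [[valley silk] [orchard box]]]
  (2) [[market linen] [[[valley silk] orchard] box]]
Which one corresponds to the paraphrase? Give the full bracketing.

The paraphrase's head is the "box" part ("valley silk orchard box"); its modifier is "market linen".
That top-level split, carried through the inner groups, gives [[market linen] [[valley silk] [orchard box]]].

[[market linen] [[valley silk] [orchard box]]]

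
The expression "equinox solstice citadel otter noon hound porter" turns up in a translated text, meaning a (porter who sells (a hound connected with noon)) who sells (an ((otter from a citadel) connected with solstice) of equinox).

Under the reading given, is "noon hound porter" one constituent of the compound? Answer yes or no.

yes

The paraphrase groups the words so that "noon hound porter" is one unit: it corresponds to a single parenthesized sub-phrase.
The full structure is [[equinox [solstice [citadel otter]]] [[noon hound] porter]], in which [noon hound porter] is a constituent.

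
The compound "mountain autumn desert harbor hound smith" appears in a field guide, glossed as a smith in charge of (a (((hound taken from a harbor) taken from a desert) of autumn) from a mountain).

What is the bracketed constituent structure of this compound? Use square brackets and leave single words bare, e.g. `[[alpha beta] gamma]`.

Whole compound: head "smith", modifier "mountain autumn desert harbor hound".
Within "mountain autumn desert harbor hound", the head is "hound" (specifically "autumn desert harbor hound") and the modifier is "mountain".
Within "autumn desert harbor hound", the head is "hound" (specifically "desert harbor hound") and the modifier is "autumn".
Within "desert harbor hound", the head is "hound" (specifically "harbor hound") and the modifier is "desert".
Within "harbor hound", the head is "hound" and the modifier is "harbor".
Putting it together: [[mountain [autumn [desert [harbor hound]]]] smith].

[[mountain [autumn [desert [harbor hound]]]] smith]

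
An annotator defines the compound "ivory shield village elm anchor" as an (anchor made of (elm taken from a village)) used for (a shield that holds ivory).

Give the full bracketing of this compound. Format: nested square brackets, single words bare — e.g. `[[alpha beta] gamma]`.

[[ivory shield] [[village elm] anchor]]

The outermost head in the paraphrase is "anchor" (specifically "village elm anchor"), modified by "ivory shield".
"ivory shield" → head "shield", modifier "ivory".
"village elm anchor" → head "anchor", modifier "village elm".
"village elm" → head "elm", modifier "village".
So the structure is [[ivory shield] [[village elm] anchor]].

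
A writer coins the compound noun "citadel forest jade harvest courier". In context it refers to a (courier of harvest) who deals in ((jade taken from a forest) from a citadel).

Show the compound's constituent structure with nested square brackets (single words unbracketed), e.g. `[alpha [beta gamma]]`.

Overall it is a kind of courier (specifically "harvest courier"); the modifier is "citadel forest jade".
Within "citadel forest jade", the head is "jade" (specifically "forest jade") and the modifier is "citadel".
Within "forest jade", the head is "jade" and the modifier is "forest".
Within "harvest courier", the head is "courier" and the modifier is "harvest".
Putting it together: [[citadel [forest jade]] [harvest courier]].

[[citadel [forest jade]] [harvest courier]]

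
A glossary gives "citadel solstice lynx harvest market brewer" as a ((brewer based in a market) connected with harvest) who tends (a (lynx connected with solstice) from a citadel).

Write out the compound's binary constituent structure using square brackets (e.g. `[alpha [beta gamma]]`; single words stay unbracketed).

[[citadel [solstice lynx]] [harvest [market brewer]]]

The outermost head in the paraphrase is "brewer" (specifically "harvest market brewer"), modified by "citadel solstice lynx".
"citadel solstice lynx" → head "lynx" (specifically "solstice lynx"), modifier "citadel".
"solstice lynx" → head "lynx", modifier "solstice".
"harvest market brewer" → head "brewer" (specifically "market brewer"), modifier "harvest".
"market brewer" → head "brewer", modifier "market".
Putting it together: [[citadel [solstice lynx]] [harvest [market brewer]]].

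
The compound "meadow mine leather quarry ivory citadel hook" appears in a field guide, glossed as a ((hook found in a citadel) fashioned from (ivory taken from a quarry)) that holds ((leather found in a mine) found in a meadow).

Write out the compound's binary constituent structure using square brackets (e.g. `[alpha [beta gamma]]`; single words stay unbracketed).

[[meadow [mine leather]] [[quarry ivory] [citadel hook]]]

The outermost head in the paraphrase is "hook" (specifically "quarry ivory citadel hook"), modified by "meadow mine leather".
Within "meadow mine leather", the head is "leather" (specifically "mine leather") and the modifier is "meadow".
Within "mine leather", the head is "leather" and the modifier is "mine".
Within "quarry ivory citadel hook", the head is "hook" (specifically "citadel hook") and the modifier is "quarry ivory".
Within "quarry ivory", the head is "ivory" and the modifier is "quarry".
Within "citadel hook", the head is "hook" and the modifier is "citadel".
So the structure is [[meadow [mine leather]] [[quarry ivory] [citadel hook]]].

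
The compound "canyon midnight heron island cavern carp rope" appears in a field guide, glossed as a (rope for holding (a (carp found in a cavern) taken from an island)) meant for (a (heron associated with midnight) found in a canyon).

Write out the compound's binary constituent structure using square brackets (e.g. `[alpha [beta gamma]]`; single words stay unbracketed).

[[canyon [midnight heron]] [[island [cavern carp]] rope]]

The outermost head in the paraphrase is "rope" (specifically "island cavern carp rope"), modified by "canyon midnight heron".
Within "canyon midnight heron", the head is "heron" (specifically "midnight heron") and the modifier is "canyon".
Within "midnight heron", the head is "heron" and the modifier is "midnight".
Within "island cavern carp rope", the head is "rope" and the modifier is "island cavern carp".
Within "island cavern carp", the head is "carp" (specifically "cavern carp") and the modifier is "island".
Within "cavern carp", the head is "carp" and the modifier is "cavern".
So the structure is [[canyon [midnight heron]] [[island [cavern carp]] rope]].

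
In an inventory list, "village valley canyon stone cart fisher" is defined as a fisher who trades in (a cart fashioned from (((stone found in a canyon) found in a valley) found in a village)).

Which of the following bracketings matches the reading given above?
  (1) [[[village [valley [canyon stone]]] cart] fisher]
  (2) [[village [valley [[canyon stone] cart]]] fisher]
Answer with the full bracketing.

[[[village [valley [canyon stone]]] cart] fisher]

The paraphrase's head is the "fisher" part ("fisher"); its modifier is "village valley canyon stone cart".
That top-level split, carried through the inner groups, gives [[[village [valley [canyon stone]]] cart] fisher].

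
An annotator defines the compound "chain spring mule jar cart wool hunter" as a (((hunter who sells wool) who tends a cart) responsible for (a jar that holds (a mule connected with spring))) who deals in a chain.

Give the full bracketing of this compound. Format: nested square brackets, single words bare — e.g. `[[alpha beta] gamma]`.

[chain [[[spring mule] jar] [cart [wool hunter]]]]

Overall it is a kind of hunter (specifically "spring mule jar cart wool hunter"); the modifier is "chain".
"spring mule jar cart wool hunter" → head "hunter" (specifically "cart wool hunter"), modifier "spring mule jar".
"spring mule jar" → head "jar", modifier "spring mule".
"spring mule" → head "mule", modifier "spring".
"cart wool hunter" → head "hunter" (specifically "wool hunter"), modifier "cart".
"wool hunter" → head "hunter", modifier "wool".
Putting it together: [chain [[[spring mule] jar] [cart [wool hunter]]]].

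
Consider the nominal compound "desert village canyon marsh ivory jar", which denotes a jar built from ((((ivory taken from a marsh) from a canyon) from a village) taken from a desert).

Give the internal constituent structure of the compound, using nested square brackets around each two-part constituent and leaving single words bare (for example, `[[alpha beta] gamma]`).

Whole compound: head "jar", modifier "desert village canyon marsh ivory".
Inside "desert village canyon marsh ivory": head "ivory" (specifically "village canyon marsh ivory"), modifier "desert".
Inside "village canyon marsh ivory": head "ivory" (specifically "canyon marsh ivory"), modifier "village".
Inside "canyon marsh ivory": head "ivory" (specifically "marsh ivory"), modifier "canyon".
Inside "marsh ivory": head "ivory", modifier "marsh".
So the structure is [[desert [village [canyon [marsh ivory]]]] jar].

[[desert [village [canyon [marsh ivory]]]] jar]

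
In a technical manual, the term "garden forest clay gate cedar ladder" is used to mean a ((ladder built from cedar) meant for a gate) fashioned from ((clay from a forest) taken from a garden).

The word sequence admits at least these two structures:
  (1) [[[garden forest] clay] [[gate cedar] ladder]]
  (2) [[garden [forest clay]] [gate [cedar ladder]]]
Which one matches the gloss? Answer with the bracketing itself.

[[garden [forest clay]] [gate [cedar ladder]]]

The paraphrase's head is the "ladder" part ("gate cedar ladder"); its modifier is "garden forest clay".
That top-level split, carried through the inner groups, gives [[garden [forest clay]] [gate [cedar ladder]]].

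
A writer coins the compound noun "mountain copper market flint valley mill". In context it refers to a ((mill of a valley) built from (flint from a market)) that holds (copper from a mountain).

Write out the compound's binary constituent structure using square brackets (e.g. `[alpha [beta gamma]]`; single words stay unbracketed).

[[mountain copper] [[market flint] [valley mill]]]

Whole compound: head "mill" (specifically "market flint valley mill"), modifier "mountain copper".
Within "mountain copper", the head is "copper" and the modifier is "mountain".
Within "market flint valley mill", the head is "mill" (specifically "valley mill") and the modifier is "market flint".
Within "market flint", the head is "flint" and the modifier is "market".
Within "valley mill", the head is "mill" and the modifier is "valley".
Assembled: [[mountain copper] [[market flint] [valley mill]]].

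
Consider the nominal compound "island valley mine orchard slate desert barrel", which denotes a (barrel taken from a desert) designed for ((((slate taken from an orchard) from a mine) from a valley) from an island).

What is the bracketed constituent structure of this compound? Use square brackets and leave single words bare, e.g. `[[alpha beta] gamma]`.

The outermost head in the paraphrase is "barrel" (specifically "desert barrel"), modified by "island valley mine orchard slate".
Inside "island valley mine orchard slate": head "slate" (specifically "valley mine orchard slate"), modifier "island".
Inside "valley mine orchard slate": head "slate" (specifically "mine orchard slate"), modifier "valley".
Inside "mine orchard slate": head "slate" (specifically "orchard slate"), modifier "mine".
Inside "orchard slate": head "slate", modifier "orchard".
Inside "desert barrel": head "barrel", modifier "desert".
Assembled: [[island [valley [mine [orchard slate]]]] [desert barrel]].

[[island [valley [mine [orchard slate]]]] [desert barrel]]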